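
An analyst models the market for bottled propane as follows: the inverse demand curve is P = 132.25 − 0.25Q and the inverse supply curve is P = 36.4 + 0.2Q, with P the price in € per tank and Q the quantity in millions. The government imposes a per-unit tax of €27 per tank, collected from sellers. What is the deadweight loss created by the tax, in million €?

Deadweight loss = €810 million.

Rewrite in direct form: Qd = 529 − 4P and Qs = 5P − 182.
Without the tax, 529 − 4P = 5P − 182 gives 9P = 711, so P* = €79 and Q* = 213.
With the tax collected from sellers, supply shifts: Qs = 5(P − 27) − 182.
New equilibrium: consumers pay €94, sellers receive €67, Q = 153. (Wedge: Pb − Ps = 27.)
Quantity falls by |ΔQ| = |213 − 153| = 60.
DWL = ½ · t · |ΔQ| = ½ · 27 · 60 = €810.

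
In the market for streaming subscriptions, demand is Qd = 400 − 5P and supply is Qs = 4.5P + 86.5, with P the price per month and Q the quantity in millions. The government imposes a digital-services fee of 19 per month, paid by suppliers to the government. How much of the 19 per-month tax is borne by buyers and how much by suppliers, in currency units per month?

Buyers bear 9 per month; suppliers bear 10 per month.

Without the tax, 400 − 5P = 4.5P + 86.5 gives 9.5P = 313.5, so P* = 33 and Q* = 235.
With the tax collected from suppliers, supply shifts: Qs = 4.5(P − 19) + 86.5.
Solving gives Q = 190 with buyers paying 42 and suppliers receiving 23 (the 19 wedge).
Burden on buyers: 9; on suppliers: 10. (They sum to 19.)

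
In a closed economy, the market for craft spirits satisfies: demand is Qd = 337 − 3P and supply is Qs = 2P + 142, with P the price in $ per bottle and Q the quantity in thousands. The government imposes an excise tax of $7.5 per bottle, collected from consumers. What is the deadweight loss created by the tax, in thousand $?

Deadweight loss = $33.75 thousand.

Before the tax: set 337 − 3P = 2P + 142 → P* = $39, Q* = 220.
With the tax collected from consumers, demand (in seller-price terms) shifts: Qd = 337 − 3(P + 7.5).
New equilibrium: consumers pay $42, producers receive $34.5, Q = 211. (Wedge: Pb − Ps = 7.5.)
Quantity falls by |ΔQ| = |220 − 211| = 9.
DWL = ½ · t · |ΔQ| = ½ · 7.5 · 9 = $33.75.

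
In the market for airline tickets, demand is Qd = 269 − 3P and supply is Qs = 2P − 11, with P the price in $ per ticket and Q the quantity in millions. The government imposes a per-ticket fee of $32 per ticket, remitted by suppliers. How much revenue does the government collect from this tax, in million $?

Without the tax, 269 − 3P = 2P − 11 gives 5P = 280, so P* = $56 and Q* = 101.
With the tax collected from suppliers, supply shifts: Qs = 2(P − 32) − 11.
New equilibrium: consumers pay $68.8, suppliers receive $36.8, Q = 62.6. (Wedge: Pb − Ps = 32.)
Revenue = t · Q = 32 · 62.6 = $2003.2.

Tax revenue = $2003.2 million.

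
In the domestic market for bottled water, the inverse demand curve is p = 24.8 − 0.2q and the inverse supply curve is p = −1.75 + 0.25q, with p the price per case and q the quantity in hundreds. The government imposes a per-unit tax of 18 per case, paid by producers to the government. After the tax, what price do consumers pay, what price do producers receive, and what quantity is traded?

Consumers pay 21; producers receive 3; quantity = 19.

Inverting to q(p) form: qd = 124 − 5p; qs = 4p + 7.
Before the tax: set 124 − 5p = 4p + 7 → p* = 13, q* = 59.
With the tax collected from producers, supply shifts: qs = 4(p − 18) + 7.
Solving gives q = 19 with consumers paying 21 and producers receiving 3 (the 18 wedge).
The less price-elastic side of the market bears the larger share of a per-unit tax.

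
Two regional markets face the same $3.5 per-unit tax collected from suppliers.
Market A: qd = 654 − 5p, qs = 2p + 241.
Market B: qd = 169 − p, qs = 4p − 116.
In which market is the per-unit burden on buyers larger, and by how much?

Market B, by $1.8.

Market A: pre-tax p* = $59, q* = 359; post-tax q = 354; per-unit burden on buyers = $1.
Market B: pre-tax p* = $57, q* = 112; post-tax q = 109.2; per-unit burden on buyers = $2.8.
Difference: $1 vs $2.8 → market B is larger by $1.8.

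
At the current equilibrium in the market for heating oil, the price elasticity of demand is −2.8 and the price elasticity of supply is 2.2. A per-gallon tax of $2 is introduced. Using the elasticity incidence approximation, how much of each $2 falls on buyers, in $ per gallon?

Incidence ratio: buyers' share ≈ εs / (εs + |εd|) = 2.2 / (2.2 + 2.8) = 0.44.
So buyers bear ≈ 0.44 × $2 = $0.88; producers bear $1.12.

Buyers bear ≈ $0.88 per gallon.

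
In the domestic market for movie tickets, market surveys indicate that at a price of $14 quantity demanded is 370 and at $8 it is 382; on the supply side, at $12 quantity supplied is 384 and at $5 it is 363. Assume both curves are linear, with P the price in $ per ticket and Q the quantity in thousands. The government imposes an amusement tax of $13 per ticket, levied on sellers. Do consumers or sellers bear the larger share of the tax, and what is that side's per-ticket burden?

Demand slope: (382 − 370)/(8 − 14) = -2, so Qd = 398 − 2P.
Supply slope: (363 − 384)/(5 − 12) = 3, so Qs = 3P + 348.
Before the tax: set 398 − 2P = 3P + 348 → P* = $10, Q* = 378.
With the tax collected from sellers, supply shifts: Qs = 3(P − 13) + 348.
Solving gives Q = 362.4 with consumers paying $17.8 and sellers receiving $4.8 (the $13 wedge).
Per-ticket burden: consumers $7.8, sellers $5.2.
Consumers take the larger share because demand is less price-elastic here (demand slope 2 vs supply slope 3).
The less price-elastic side of the market bears the larger share of a per-unit tax.

Consumers bear the larger share: $7.8 per ticket.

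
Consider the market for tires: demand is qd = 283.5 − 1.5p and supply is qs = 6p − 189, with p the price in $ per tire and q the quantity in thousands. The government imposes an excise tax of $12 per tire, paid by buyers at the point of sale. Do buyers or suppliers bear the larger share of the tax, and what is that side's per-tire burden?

Buyers bear the larger share: $9.6 per tire.

Before the tax: set 283.5 − 1.5p = 6p − 189 → p* = $63, q* = 189.
With the tax collected from buyers, demand (in seller-price terms) shifts: qd = 283.5 − 1.5(p + 12).
New equilibrium: buyers pay $72.6, suppliers receive $60.6, q = 174.6. (Wedge: pb − ps = 12.)
Per-tire burden: buyers $9.6, suppliers $2.4.
Buyers take the larger share because demand is less price-elastic here (demand slope 1.5 vs supply slope 6).
The less price-elastic side of the market bears the larger share of a per-unit tax.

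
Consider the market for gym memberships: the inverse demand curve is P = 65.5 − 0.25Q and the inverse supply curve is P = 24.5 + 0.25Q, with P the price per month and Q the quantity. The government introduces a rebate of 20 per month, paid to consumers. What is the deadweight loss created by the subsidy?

Rewrite in direct form: Qd = 262 − 4P and Qs = 4P − 98.
Before the subsidy: set 262 − 4P = 4P − 98 → P* = 45, Q* = 82.
With a per-unit subsidy paid to consumers, each effectively pays P − 20, so demand becomes Qd = 262 − 4(P − 20).
Solving gives Q = 122 with consumers paying 35 and suppliers receiving 55 (the 20 wedge).
Quantity rises by |ΔQ| = |82 − 122| = 40.
DWL = ½ · t · |ΔQ| = ½ · 20 · 40 = 400.

Deadweight loss = 400.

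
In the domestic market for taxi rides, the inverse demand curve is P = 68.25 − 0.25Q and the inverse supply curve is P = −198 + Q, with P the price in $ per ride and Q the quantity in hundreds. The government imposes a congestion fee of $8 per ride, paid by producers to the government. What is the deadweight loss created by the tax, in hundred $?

Deadweight loss = $25.6 hundred.

Rewrite in direct form: Qd = 273 − 4P and Qs = P + 198.
Before the tax: set 273 − 4P = P + 198 → P* = $15, Q* = 213.
With the tax collected from producers, supply shifts: Qs = (P − 8) + 198.
Solving gives Q = 206.6 with buyers paying $16.6 and producers receiving $8.6 (the $8 wedge).
Quantity falls by |ΔQ| = |213 − 206.6| = 6.4.
DWL = ½ · t · |ΔQ| = ½ · 8 · 6.4 = $25.6.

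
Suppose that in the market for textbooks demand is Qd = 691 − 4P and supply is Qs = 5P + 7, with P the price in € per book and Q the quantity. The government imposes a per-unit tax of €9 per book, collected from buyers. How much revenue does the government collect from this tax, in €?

Tax revenue = €3303.

Before the tax: set 691 − 4P = 5P + 7 → P* = €76, Q* = 387.
With the tax collected from buyers, demand (in seller-price terms) shifts: Qd = 691 − 4(P + 9).
New equilibrium: buyers pay €81, sellers receive €72, Q = 367. (Wedge: Pb − Ps = 9.)
Revenue = t · Q = 9 · 367 = €3303.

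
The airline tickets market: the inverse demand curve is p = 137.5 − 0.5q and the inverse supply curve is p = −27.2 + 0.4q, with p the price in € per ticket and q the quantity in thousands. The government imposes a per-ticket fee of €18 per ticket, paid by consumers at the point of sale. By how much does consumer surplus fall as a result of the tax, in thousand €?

Rewrite in direct form: qd = 275 − 2p and qs = 2.5p + 68.
Without the tax, 275 − 2p = 2.5p + 68 gives 4.5p = 207, so p* = €46 and q* = 183.
With the tax collected from consumers, demand (in seller-price terms) shifts: qd = 275 − 2(p + 18).
New equilibrium: consumers pay €56, suppliers receive €38, q = 163. (Wedge: pb − ps = 18.)
ΔCS is the trapezoid between Q = 163 and Q = 183 of height €10: ½ · (183 + 163) · 10 = €1730.

Consumer surplus falls by €1730 thousand.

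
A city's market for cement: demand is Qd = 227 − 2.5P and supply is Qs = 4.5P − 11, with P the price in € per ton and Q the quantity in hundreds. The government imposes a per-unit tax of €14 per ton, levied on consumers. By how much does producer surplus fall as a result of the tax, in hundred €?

Without the tax, 227 − 2.5P = 4.5P − 11 gives 7P = 238, so P* = €34 and Q* = 142.
With the tax collected from consumers, demand (in seller-price terms) shifts: Qd = 227 − 2.5(P + 14).
Solving gives Q = 119.5 with consumers paying €43 and sellers receiving €29 (the €14 wedge).
ΔPS is the trapezoid between Q = 119.5 and Q = 142 of height €5: ½ · (142 + 119.5) · 5 = €653.75.

Producer surplus falls by €653.75 hundred.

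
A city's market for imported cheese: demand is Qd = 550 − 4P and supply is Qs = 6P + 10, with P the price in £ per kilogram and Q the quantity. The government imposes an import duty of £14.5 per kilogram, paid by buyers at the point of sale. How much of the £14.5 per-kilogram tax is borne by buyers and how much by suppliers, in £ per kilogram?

Buyers bear £8.7 per kilogram; suppliers bear £5.8 per kilogram.

Without the tax, 550 − 4P = 6P + 10 gives 10P = 540, so P* = £54 and Q* = 334.
With the tax collected from buyers, demand (in seller-price terms) shifts: Qd = 550 − 4(P + 14.5).
New equilibrium: buyers pay £62.7, suppliers receive £48.2, Q = 299.2. (Wedge: Pb − Ps = 14.5.)
Burden on buyers: £8.7; on suppliers: £5.8. (They sum to £14.5.)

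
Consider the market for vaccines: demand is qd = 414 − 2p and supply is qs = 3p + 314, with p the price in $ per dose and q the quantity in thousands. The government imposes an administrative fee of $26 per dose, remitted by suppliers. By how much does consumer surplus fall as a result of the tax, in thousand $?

Consumer surplus falls by $5591.04 thousand.

Without the tax, 414 − 2p = 3p + 314 gives 5p = 100, so p* = $20 and q* = 374.
With the tax collected from suppliers, supply shifts: qs = 3(p − 26) + 314.
New equilibrium: consumers pay $35.6, suppliers receive $9.6, q = 342.8. (Wedge: pb − ps = 26.)
ΔCS is the trapezoid between Q = 342.8 and Q = 374 of height $15.6: ½ · (374 + 342.8) · 15.6 = $5591.04.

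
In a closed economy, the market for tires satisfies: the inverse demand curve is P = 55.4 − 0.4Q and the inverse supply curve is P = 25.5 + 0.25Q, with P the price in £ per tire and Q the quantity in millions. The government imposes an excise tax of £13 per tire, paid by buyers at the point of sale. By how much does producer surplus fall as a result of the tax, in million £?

Producer surplus falls by £180 million.

Inverting to Q(P) form: Qd = 138.5 − 2.5P; Qs = 4P − 102.
Without the tax, 138.5 − 2.5P = 4P − 102 gives 6.5P = 240.5, so P* = £37 and Q* = 46.
With the tax collected from buyers, demand (in seller-price terms) shifts: Qd = 138.5 − 2.5(P + 13).
Solving gives Q = 26 with buyers paying £45 and producers receiving £32 (the £13 wedge).
ΔPS is the trapezoid between Q = 26 and Q = 46 of height £5: ½ · (46 + 26) · 5 = £180.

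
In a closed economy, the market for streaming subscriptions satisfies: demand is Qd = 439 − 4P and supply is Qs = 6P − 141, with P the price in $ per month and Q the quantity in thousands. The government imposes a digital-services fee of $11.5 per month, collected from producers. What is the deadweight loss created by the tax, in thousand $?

Before the tax: set 439 − 4P = 6P − 141 → P* = $58, Q* = 207.
With the tax collected from producers, supply shifts: Qs = 6(P − 11.5) − 141.
Solving gives Q = 179.4 with buyers paying $64.9 and producers receiving $53.4 (the $11.5 wedge).
Quantity falls by |ΔQ| = |207 − 179.4| = 27.6.
DWL = ½ · t · |ΔQ| = ½ · 11.5 · 27.6 = $158.7.

Deadweight loss = $158.7 thousand.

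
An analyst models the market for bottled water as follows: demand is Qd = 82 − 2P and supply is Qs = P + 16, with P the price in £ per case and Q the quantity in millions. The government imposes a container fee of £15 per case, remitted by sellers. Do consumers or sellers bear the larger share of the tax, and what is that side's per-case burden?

Sellers bear the larger share: £10 per case.

Before the tax: set 82 − 2P = P + 16 → P* = £22, Q* = 38.
With the tax collected from sellers, supply shifts: Qs = (P − 15) + 16.
Solving gives Q = 28 with consumers paying £27 and sellers receiving £12 (the £15 wedge).
Per-case burden: consumers £5, sellers £10.
Sellers take the larger share because supply is less price-elastic here (demand slope 2 vs supply slope 1).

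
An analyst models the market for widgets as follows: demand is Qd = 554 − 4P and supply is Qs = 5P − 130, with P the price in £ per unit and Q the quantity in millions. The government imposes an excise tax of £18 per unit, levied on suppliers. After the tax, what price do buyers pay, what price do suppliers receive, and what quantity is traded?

Buyers pay £86; suppliers receive £68; quantity = 210.

Without the tax, 554 − 4P = 5P − 130 gives 9P = 684, so P* = £76 and Q* = 250.
With the tax collected from suppliers, supply shifts: Qs = 5(P − 18) − 130.
New equilibrium: buyers pay £86, suppliers receive £68, Q = 210. (Wedge: Pb − Ps = 18.)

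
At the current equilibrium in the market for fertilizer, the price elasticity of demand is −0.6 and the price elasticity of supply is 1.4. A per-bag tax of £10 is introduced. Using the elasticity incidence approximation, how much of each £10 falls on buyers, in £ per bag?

Incidence ratio: buyers' share ≈ εs / (εs + |εd|) = 1.4 / (1.4 + 0.6) = 0.7.
So buyers bear ≈ 0.7 × £10 = £7; producers bear £3.

Buyers bear ≈ £7 per bag.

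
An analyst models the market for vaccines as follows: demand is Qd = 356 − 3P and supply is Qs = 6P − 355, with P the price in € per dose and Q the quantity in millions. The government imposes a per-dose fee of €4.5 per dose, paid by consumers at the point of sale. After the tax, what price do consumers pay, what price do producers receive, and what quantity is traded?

Before the tax: set 356 − 3P = 6P − 355 → P* = €79, Q* = 119.
With the tax collected from consumers, demand (in seller-price terms) shifts: Qd = 356 − 3(P + 4.5).
Solving gives Q = 110 with consumers paying €82 and producers receiving €77.5 (the €4.5 wedge).
The less price-elastic side of the market bears the larger share of a per-unit tax.

Consumers pay €82; producers receive €77.5; quantity = 110.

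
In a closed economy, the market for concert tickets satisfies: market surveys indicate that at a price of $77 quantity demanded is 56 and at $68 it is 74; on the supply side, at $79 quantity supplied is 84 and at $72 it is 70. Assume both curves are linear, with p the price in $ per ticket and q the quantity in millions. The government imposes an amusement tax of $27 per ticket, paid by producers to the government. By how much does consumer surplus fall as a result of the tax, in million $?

Consumer surplus falls by $735.75 million.

Demand slope: (74 − 56)/(68 − 77) = -2, so qd = 210 − 2p.
Supply slope: (70 − 84)/(72 − 79) = 2, so qs = 2p − 74.
Before the tax: set 210 − 2p = 2p − 74 → p* = $71, q* = 68.
With the tax collected from producers, supply shifts: qs = 2(p − 27) − 74.
Solving gives q = 41 with buyers paying $84.5 and producers receiving $57.5 (the $27 wedge).
ΔCS is the trapezoid between Q = 41 and Q = 68 of height $13.5: ½ · (68 + 41) · 13.5 = $735.75.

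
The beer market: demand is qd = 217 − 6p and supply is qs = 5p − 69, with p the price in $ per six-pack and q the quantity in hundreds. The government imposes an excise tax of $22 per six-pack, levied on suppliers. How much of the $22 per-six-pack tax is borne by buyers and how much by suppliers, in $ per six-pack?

Before the tax: set 217 − 6p = 5p − 69 → p* = $26, q* = 61.
With the tax collected from suppliers, supply shifts: qs = 5(p − 22) − 69.
Solving gives q = 1 with buyers paying $36 and suppliers receiving $14 (the $22 wedge).
Burden on buyers: $10; on suppliers: $12. (They sum to $22.)

Buyers bear $10 per six-pack; suppliers bear $12 per six-pack.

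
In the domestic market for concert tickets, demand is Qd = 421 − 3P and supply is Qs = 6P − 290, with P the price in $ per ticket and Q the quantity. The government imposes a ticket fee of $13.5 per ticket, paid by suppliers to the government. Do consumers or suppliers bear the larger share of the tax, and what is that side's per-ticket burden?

Without the tax, 421 − 3P = 6P − 290 gives 9P = 711, so P* = $79 and Q* = 184.
With the tax collected from suppliers, supply shifts: Qs = 6(P − 13.5) − 290.
New equilibrium: consumers pay $88, suppliers receive $74.5, Q = 157. (Wedge: Pb − Ps = 13.5.)
Per-ticket burden: consumers $9, suppliers $4.5.
Consumers take the larger share because demand is less price-elastic here (demand slope 3 vs supply slope 6).
The less price-elastic side of the market bears the larger share of a per-unit tax.

Consumers bear the larger share: $9 per ticket.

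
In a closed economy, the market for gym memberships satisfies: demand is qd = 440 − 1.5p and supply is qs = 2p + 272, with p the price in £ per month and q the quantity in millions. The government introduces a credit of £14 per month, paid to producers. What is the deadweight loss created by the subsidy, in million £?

Deadweight loss = £84 million.

Without the subsidy, 440 − 1.5p = 2p + 272 gives 3.5p = 168, so p* = £48 and q* = 368.
With a per-unit subsidy paid to producers, each receives p + 14 per unit sold, so supply becomes qs = 2(p + 14) + 272.
Solving gives q = 380 with consumers paying £40 and producers receiving £54 (the £14 wedge).
Quantity rises by |ΔQ| = |368 − 380| = 12.
DWL = ½ · t · |ΔQ| = ½ · 14 · 12 = £84.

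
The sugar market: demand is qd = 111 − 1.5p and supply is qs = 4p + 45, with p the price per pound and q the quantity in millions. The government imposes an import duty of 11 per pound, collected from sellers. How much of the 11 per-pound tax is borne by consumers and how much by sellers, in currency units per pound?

Without the tax, 111 − 1.5p = 4p + 45 gives 5.5p = 66, so p* = 12 and q* = 93.
With the tax collected from sellers, supply shifts: qs = 4(p − 11) + 45.
Solving gives q = 81 with consumers paying 20 and sellers receiving 9 (the 11 wedge).
Burden on consumers: 8; on sellers: 3. (They sum to 11.)
The less price-elastic side of the market bears the larger share of a per-unit tax.

Consumers bear 8 per pound; sellers bear 3 per pound.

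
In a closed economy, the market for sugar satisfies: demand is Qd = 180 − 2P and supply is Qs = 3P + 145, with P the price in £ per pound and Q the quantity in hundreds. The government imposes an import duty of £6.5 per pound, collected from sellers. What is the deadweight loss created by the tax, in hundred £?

Before the tax: set 180 − 2P = 3P + 145 → P* = £7, Q* = 166.
With the tax collected from sellers, supply shifts: Qs = 3(P − 6.5) + 145.
New equilibrium: consumers pay £10.9, sellers receive £4.4, Q = 158.2. (Wedge: Pb − Ps = 6.5.)
Quantity falls by |ΔQ| = |166 − 158.2| = 7.8.
DWL = ½ · t · |ΔQ| = ½ · 6.5 · 7.8 = £25.35.

Deadweight loss = £25.35 hundred.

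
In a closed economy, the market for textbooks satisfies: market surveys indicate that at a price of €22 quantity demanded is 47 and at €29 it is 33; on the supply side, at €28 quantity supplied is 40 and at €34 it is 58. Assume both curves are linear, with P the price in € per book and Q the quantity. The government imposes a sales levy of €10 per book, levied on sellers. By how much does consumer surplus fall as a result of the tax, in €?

Consumer surplus falls by €186.

Demand slope: (33 − 47)/(29 − 22) = -2, so Qd = 91 − 2P.
Supply slope: (58 − 40)/(34 − 28) = 3, so Qs = 3P − 44.
Before the tax: set 91 − 2P = 3P − 44 → P* = €27, Q* = 37.
With the tax collected from sellers, supply shifts: Qs = 3(P − 10) − 44.
Solving gives Q = 25 with consumers paying €33 and sellers receiving €23 (the €10 wedge).
ΔCS is the trapezoid between Q = 25 and Q = 37 of height €6: ½ · (37 + 25) · 6 = €186.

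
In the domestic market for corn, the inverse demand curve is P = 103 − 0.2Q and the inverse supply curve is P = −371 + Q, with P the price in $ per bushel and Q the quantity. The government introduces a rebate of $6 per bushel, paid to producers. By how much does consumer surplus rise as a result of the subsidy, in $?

Rewrite in direct form: Qd = 515 − 5P and Qs = P + 371.
Before the subsidy: set 515 − 5P = P + 371 → P* = $24, Q* = 395.
With a per-unit subsidy paid to producers, each receives P + 6 per unit sold, so supply becomes Qs = (P + 6) + 371.
New equilibrium: buyers pay $23, producers receive $29, Q = 400. (Wedge: Pb − Ps = −6.)
ΔCS is the trapezoid between Q = 400 and Q = 395 of height $1: ½ · (395 + 400) · 1 = $397.5.

Consumer surplus rises by $397.5.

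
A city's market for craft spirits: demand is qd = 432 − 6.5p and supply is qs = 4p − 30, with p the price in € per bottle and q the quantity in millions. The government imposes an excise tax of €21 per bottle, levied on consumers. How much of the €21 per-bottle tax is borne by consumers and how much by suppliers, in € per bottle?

Consumers bear €8 per bottle; suppliers bear €13 per bottle.

Before the tax: set 432 − 6.5p = 4p − 30 → p* = €44, q* = 146.
With the tax collected from consumers, demand (in seller-price terms) shifts: qd = 432 − 6.5(p + 21).
New equilibrium: consumers pay €52, suppliers receive €31, q = 94. (Wedge: pb − ps = 21.)
Burden on consumers: €8; on suppliers: €13. (They sum to €21.)
The less price-elastic side of the market bears the larger share of a per-unit tax.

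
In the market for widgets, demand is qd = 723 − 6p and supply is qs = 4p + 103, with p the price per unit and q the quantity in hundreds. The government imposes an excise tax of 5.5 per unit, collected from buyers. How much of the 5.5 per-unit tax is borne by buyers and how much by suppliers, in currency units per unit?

Without the tax, 723 − 6p = 4p + 103 gives 10p = 620, so p* = 62 and q* = 351.
With the tax collected from buyers, demand (in seller-price terms) shifts: qd = 723 − 6(p + 5.5).
Solving gives q = 337.8 with buyers paying 64.2 and suppliers receiving 58.7 (the 5.5 wedge).
Burden on buyers: 2.2; on suppliers: 3.3. (They sum to 5.5.)
The less price-elastic side of the market bears the larger share of a per-unit tax.

Buyers bear 2.2 per unit; suppliers bear 3.3 per unit.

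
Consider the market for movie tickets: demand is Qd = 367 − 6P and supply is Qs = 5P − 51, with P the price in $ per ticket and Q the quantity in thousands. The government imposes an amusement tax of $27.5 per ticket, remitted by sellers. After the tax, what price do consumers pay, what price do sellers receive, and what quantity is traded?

Consumers pay $50.5; sellers receive $23; quantity = 64.

Without the tax, 367 − 6P = 5P − 51 gives 11P = 418, so P* = $38 and Q* = 139.
With the tax collected from sellers, supply shifts: Qs = 5(P − 27.5) − 51.
Solving gives Q = 64 with consumers paying $50.5 and sellers receiving $23 (the $27.5 wedge).
The less price-elastic side of the market bears the larger share of a per-unit tax.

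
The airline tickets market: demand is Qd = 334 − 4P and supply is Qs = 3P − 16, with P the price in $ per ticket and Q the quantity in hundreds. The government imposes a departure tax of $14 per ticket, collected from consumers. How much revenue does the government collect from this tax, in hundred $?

Without the tax, 334 − 4P = 3P − 16 gives 7P = 350, so P* = $50 and Q* = 134.
With the tax collected from consumers, demand (in seller-price terms) shifts: Qd = 334 − 4(P + 14).
New equilibrium: consumers pay $56, producers receive $42, Q = 110. (Wedge: Pb − Ps = 14.)
Revenue = t · Q = 14 · 110 = $1540.

Tax revenue = $1540 hundred.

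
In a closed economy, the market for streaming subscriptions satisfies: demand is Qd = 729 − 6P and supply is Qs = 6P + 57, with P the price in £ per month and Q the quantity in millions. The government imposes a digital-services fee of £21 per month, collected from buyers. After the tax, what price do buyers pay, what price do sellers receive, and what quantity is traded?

Without the tax, 729 − 6P = 6P + 57 gives 12P = 672, so P* = £56 and Q* = 393.
With the tax collected from buyers, demand (in seller-price terms) shifts: Qd = 729 − 6(P + 21).
Solving gives Q = 330 with buyers paying £66.5 and sellers receiving £45.5 (the £21 wedge).

Buyers pay £66.5; sellers receive £45.5; quantity = 330.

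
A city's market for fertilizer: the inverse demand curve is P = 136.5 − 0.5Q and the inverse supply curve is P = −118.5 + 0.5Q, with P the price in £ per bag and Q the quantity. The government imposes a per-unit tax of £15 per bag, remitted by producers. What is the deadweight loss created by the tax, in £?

Deadweight loss = £112.5.

Inverting to Q(P) form: Qd = 273 − 2P; Qs = 2P + 237.
Before the tax: set 273 − 2P = 2P + 237 → P* = £9, Q* = 255.
With the tax collected from producers, supply shifts: Qs = 2(P − 15) + 237.
New equilibrium: consumers pay £16.5, producers receive £1.5, Q = 240. (Wedge: Pb − Ps = 15.)
Quantity falls by |ΔQ| = |255 − 240| = 15.
DWL = ½ · t · |ΔQ| = ½ · 15 · 15 = £112.5.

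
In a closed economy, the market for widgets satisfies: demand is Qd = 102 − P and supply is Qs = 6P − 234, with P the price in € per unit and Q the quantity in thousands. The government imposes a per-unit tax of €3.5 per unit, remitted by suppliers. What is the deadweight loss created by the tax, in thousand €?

Deadweight loss = €5.25 thousand.

Without the tax, 102 − P = 6P − 234 gives 7P = 336, so P* = €48 and Q* = 54.
With the tax collected from suppliers, supply shifts: Qs = 6(P − 3.5) − 234.
Solving gives Q = 51 with buyers paying €51 and suppliers receiving €47.5 (the €3.5 wedge).
Quantity falls by |ΔQ| = |54 − 51| = 3.
DWL = ½ · t · |ΔQ| = ½ · 3.5 · 3 = €5.25.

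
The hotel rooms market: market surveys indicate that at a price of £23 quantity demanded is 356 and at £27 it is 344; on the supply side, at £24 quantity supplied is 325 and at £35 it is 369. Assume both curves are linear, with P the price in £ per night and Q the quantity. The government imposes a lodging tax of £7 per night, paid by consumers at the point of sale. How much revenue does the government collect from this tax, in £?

Demand slope: (344 − 356)/(27 − 23) = -3, so Qd = 425 − 3P.
Supply slope: (369 − 325)/(35 − 24) = 4, so Qs = 4P + 229.
Before the tax: set 425 − 3P = 4P + 229 → P* = £28, Q* = 341.
With the tax collected from consumers, demand (in seller-price terms) shifts: Qd = 425 − 3(P + 7).
Solving gives Q = 329 with consumers paying £32 and suppliers receiving £25 (the £7 wedge).
Revenue = t · Q = 7 · 329 = £2303.

Tax revenue = £2303.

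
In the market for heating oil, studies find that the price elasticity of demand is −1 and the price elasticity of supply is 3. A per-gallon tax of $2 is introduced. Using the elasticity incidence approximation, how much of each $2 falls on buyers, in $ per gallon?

Buyers bear ≈ $1.5 per gallon.

Incidence ratio: buyers' share ≈ εs / (εs + |εd|) = 3 / (3 + 1) = 0.75.
So buyers bear ≈ 0.75 × $2 = $1.5; suppliers bear $0.5.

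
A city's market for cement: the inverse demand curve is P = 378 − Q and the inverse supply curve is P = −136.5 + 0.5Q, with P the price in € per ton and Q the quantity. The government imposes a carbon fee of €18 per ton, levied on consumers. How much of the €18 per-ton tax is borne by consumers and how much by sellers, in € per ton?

Inverting to Q(P) form: Qd = 378 − P; Qs = 2P + 273.
Before the tax: set 378 − P = 2P + 273 → P* = €35, Q* = 343.
With the tax collected from consumers, demand (in seller-price terms) shifts: Qd = 378 − (P + 18).
New equilibrium: consumers pay €47, sellers receive €29, Q = 331. (Wedge: Pb − Ps = 18.)
Burden on consumers: €12; on sellers: €6. (They sum to €18.)
The less price-elastic side of the market bears the larger share of a per-unit tax.

Consumers bear €12 per ton; sellers bear €6 per ton.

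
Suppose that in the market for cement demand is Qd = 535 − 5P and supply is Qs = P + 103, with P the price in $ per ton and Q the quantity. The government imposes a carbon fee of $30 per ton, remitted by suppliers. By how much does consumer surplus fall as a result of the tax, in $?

Consumer surplus falls by $812.5.

Before the tax: set 535 − 5P = P + 103 → P* = $72, Q* = 175.
With the tax collected from suppliers, supply shifts: Qs = (P − 30) + 103.
Solving gives Q = 150 with consumers paying $77 and suppliers receiving $47 (the $30 wedge).
ΔCS is the trapezoid between Q = 150 and Q = 175 of height $5: ½ · (175 + 150) · 5 = $812.5.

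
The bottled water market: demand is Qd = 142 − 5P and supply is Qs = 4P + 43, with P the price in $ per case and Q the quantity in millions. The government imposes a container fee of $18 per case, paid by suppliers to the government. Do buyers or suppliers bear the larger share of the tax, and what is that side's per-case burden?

Suppliers bear the larger share: $10 per case.

Without the tax, 142 − 5P = 4P + 43 gives 9P = 99, so P* = $11 and Q* = 87.
With the tax collected from suppliers, supply shifts: Qs = 4(P − 18) + 43.
Solving gives Q = 47 with buyers paying $19 and suppliers receiving $1 (the $18 wedge).
Per-case burden: buyers $8, suppliers $10.
Suppliers take the larger share because supply is less price-elastic here (demand slope 5 vs supply slope 4).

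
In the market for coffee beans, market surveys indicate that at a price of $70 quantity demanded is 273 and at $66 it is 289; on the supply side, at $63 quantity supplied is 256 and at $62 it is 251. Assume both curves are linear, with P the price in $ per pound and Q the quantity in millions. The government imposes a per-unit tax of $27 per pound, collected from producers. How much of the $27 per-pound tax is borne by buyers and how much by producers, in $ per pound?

Buyers bear $15 per pound; producers bear $12 per pound.

Demand slope: (289 − 273)/(66 − 70) = -4, so Qd = 553 − 4P.
Supply slope: (251 − 256)/(62 − 63) = 5, so Qs = 5P − 59.
Without the tax, 553 − 4P = 5P − 59 gives 9P = 612, so P* = $68 and Q* = 281.
With the tax collected from producers, supply shifts: Qs = 5(P − 27) − 59.
Solving gives Q = 221 with buyers paying $83 and producers receiving $56 (the $27 wedge).
Burden on buyers: $15; on producers: $12. (They sum to $27.)
The less price-elastic side of the market bears the larger share of a per-unit tax.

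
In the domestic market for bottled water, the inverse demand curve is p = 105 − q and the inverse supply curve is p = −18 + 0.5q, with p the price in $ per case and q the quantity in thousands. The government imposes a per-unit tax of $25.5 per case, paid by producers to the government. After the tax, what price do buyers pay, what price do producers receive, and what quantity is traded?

Inverting to q(p) form: qd = 105 − p; qs = 2p + 36.
Without the tax, 105 − p = 2p + 36 gives 3p = 69, so p* = $23 and q* = 82.
With the tax collected from producers, supply shifts: qs = 2(p − 25.5) + 36.
Solving gives q = 65 with buyers paying $40 and producers receiving $14.5 (the $25.5 wedge).

Buyers pay $40; producers receive $14.5; quantity = 65.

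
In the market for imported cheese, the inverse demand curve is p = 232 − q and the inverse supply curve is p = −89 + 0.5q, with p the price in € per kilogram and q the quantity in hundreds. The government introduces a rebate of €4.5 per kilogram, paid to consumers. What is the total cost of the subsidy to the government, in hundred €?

Government outlay = €976.5 hundred.

Rewrite in direct form: qd = 232 − p and qs = 2p + 178.
Before the subsidy: set 232 − p = 2p + 178 → p* = €18, q* = 214.
With a per-unit subsidy paid to consumers, each effectively pays p − 4.5, so demand becomes qd = 232 − (p − 4.5).
New equilibrium: consumers pay €15, producers receive €19.5, q = 217. (Wedge: pb − ps = −4.5.)
Outlay = t · Q = 4.5 · 217 = €976.5.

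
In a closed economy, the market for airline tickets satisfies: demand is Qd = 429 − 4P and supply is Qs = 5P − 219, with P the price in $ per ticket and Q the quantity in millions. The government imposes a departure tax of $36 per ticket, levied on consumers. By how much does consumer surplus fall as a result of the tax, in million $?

Before the tax: set 429 − 4P = 5P − 219 → P* = $72, Q* = 141.
With the tax collected from consumers, demand (in seller-price terms) shifts: Qd = 429 − 4(P + 36).
Solving gives Q = 61 with consumers paying $92 and sellers receiving $56 (the $36 wedge).
ΔCS is the trapezoid between Q = 61 and Q = 141 of height $20: ½ · (141 + 61) · 20 = $2020.

Consumer surplus falls by $2020 million.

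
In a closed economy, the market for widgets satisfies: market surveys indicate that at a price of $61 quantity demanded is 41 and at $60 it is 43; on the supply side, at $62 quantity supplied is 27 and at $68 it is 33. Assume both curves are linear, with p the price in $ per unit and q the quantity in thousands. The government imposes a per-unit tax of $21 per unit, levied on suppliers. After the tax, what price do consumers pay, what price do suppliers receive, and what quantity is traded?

Demand slope: (43 − 41)/(60 − 61) = -2, so qd = 163 − 2p.
Supply slope: (33 − 27)/(68 − 62) = 1, so qs = p − 35.
Before the tax: set 163 − 2p = p − 35 → p* = $66, q* = 31.
With the tax collected from suppliers, supply shifts: qs = (p − 21) − 35.
New equilibrium: consumers pay $73, suppliers receive $52, q = 17. (Wedge: pb − ps = 21.)

Consumers pay $73; suppliers receive $52; quantity = 17.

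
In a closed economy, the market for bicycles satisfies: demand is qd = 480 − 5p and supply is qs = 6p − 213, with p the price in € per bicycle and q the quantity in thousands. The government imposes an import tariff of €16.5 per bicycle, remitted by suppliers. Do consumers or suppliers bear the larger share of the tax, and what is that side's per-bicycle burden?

Without the tax, 480 − 5p = 6p − 213 gives 11p = 693, so p* = €63 and q* = 165.
With the tax collected from suppliers, supply shifts: qs = 6(p − 16.5) − 213.
Solving gives q = 120 with consumers paying €72 and suppliers receiving €55.5 (the €16.5 wedge).
Per-bicycle burden: consumers €9, suppliers €7.5.
Consumers take the larger share because demand is less price-elastic here (demand slope 5 vs supply slope 6).

Consumers bear the larger share: €9 per bicycle.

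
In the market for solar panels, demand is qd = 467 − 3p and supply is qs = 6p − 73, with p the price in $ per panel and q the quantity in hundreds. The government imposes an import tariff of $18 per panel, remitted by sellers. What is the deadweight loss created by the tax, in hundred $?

Deadweight loss = $324 hundred.

Before the tax: set 467 − 3p = 6p − 73 → p* = $60, q* = 287.
With the tax collected from sellers, supply shifts: qs = 6(p − 18) − 73.
Solving gives q = 251 with buyers paying $72 and sellers receiving $54 (the $18 wedge).
Quantity falls by |ΔQ| = |287 − 251| = 36.
DWL = ½ · t · |ΔQ| = ½ · 18 · 36 = $324.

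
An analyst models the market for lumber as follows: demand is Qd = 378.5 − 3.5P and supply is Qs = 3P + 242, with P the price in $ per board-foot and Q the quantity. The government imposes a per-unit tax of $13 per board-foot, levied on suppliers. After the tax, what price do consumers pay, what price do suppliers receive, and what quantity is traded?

Consumers pay $27; suppliers receive $14; quantity = 284.

Without the tax, 378.5 − 3.5P = 3P + 242 gives 6.5P = 136.5, so P* = $21 and Q* = 305.
With the tax collected from suppliers, supply shifts: Qs = 3(P − 13) + 242.
New equilibrium: consumers pay $27, suppliers receive $14, Q = 284. (Wedge: Pb − Ps = 13.)
The less price-elastic side of the market bears the larger share of a per-unit tax.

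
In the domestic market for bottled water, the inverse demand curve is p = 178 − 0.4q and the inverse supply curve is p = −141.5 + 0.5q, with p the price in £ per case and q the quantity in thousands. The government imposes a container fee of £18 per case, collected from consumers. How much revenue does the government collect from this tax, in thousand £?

Tax revenue = £6030 thousand.

Inverting to q(p) form: qd = 445 − 2.5p; qs = 2p + 283.
Without the tax, 445 − 2.5p = 2p + 283 gives 4.5p = 162, so p* = £36 and q* = 355.
With the tax collected from consumers, demand (in seller-price terms) shifts: qd = 445 − 2.5(p + 18).
Solving gives q = 335 with consumers paying £44 and suppliers receiving £26 (the £18 wedge).
Revenue = t · Q = 18 · 335 = £6030.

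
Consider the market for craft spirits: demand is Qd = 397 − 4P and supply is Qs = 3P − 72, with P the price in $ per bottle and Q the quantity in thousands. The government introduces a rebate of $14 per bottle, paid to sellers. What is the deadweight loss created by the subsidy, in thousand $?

Before the subsidy: set 397 − 4P = 3P − 72 → P* = $67, Q* = 129.
With a per-unit subsidy paid to sellers, each receives P + 14 per unit sold, so supply becomes Qs = 3(P + 14) − 72.
Solving gives Q = 153 with buyers paying $61 and sellers receiving $75 (the $14 wedge).
Quantity rises by |ΔQ| = |129 − 153| = 24.
DWL = ½ · t · |ΔQ| = ½ · 14 · 24 = $168.

Deadweight loss = $168 thousand.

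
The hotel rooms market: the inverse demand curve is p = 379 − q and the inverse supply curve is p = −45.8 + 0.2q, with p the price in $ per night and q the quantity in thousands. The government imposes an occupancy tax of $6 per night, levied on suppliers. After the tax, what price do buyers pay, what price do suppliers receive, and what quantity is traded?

Inverting to q(p) form: qd = 379 − p; qs = 5p + 229.
Without the tax, 379 − p = 5p + 229 gives 6p = 150, so p* = $25 and q* = 354.
With the tax collected from suppliers, supply shifts: qs = 5(p − 6) + 229.
New equilibrium: buyers pay $30, suppliers receive $24, q = 349. (Wedge: pb − ps = 6.)

Buyers pay $30; suppliers receive $24; quantity = 349.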